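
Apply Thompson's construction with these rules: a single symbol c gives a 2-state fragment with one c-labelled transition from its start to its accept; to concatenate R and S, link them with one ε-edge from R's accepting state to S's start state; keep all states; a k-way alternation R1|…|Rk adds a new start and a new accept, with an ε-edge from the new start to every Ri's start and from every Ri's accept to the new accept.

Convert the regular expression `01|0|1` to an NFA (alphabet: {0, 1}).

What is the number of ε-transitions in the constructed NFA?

Bottom-up over the parse tree:
Each of the 4 symbol leaves contributes 0 ε-transitions.
  01 → 1 ε-transition
  01|0|1 → 7 ε-transitions

7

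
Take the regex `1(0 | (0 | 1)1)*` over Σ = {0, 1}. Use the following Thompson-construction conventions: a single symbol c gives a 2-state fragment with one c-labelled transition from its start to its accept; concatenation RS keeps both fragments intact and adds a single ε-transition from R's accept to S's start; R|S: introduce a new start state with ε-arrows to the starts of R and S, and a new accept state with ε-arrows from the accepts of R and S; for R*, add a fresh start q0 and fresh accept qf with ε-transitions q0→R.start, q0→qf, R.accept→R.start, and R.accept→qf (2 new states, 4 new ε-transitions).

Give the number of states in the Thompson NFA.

16

Per subexpression:
Each of the 5 symbol leaves contributes a 2-state fragment.
  0 | 1 → 6 states
  (0 | 1)1 → 8 states
  0 | (0 | 1)1 → 12 states
  (0 | (0 | 1)1)* → 14 states
  1(0 | (0 | 1)1)* → 16 states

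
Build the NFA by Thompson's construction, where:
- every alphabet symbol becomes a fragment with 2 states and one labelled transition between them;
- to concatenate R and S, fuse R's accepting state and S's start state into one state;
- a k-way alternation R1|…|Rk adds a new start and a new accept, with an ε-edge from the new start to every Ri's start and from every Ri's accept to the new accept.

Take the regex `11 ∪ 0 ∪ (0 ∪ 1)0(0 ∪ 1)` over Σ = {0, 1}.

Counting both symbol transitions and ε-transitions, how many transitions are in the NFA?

22

By structural recursion:
Each of the 8 symbol leaves contributes 1 transition (1 symbol, 0 ε).
  11 → 2 transitions (2 symbol, 0 ε)
  0 ∪ 1 → 6 transitions (2 symbol, 4 ε)
  0 ∪ 1 → 6 transitions (2 symbol, 4 ε)
  (0 ∪ 1)0(0 ∪ 1) → 13 transitions (5 symbol, 8 ε)
  11 ∪ 0 ∪ (0 ∪ 1)0(0 ∪ 1) → 22 transitions (8 symbol, 14 ε)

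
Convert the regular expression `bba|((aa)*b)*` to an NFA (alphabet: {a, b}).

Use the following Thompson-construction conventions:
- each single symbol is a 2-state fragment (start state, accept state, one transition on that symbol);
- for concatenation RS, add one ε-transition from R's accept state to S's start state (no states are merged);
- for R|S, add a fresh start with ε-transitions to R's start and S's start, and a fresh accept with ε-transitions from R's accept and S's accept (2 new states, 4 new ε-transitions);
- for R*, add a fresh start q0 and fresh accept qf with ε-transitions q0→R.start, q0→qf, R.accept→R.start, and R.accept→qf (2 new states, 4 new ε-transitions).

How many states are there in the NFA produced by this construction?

18

Recursing over subexpressions:
Each of the 6 symbol leaves contributes a 2-state fragment.
  bba — 6 states
  aa — 4 states
  (aa)* — 6 states
  (aa)*b — 8 states
  ((aa)*b)* — 10 states
  bba|((aa)*b)* — 18 states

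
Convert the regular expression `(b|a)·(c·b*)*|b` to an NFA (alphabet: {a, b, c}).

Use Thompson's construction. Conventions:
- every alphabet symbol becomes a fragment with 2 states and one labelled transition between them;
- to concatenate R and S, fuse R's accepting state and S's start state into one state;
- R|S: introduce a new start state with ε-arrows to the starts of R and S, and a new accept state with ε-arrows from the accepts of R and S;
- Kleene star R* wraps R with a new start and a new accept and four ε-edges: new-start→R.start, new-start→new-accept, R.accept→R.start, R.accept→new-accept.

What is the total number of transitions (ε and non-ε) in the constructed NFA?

21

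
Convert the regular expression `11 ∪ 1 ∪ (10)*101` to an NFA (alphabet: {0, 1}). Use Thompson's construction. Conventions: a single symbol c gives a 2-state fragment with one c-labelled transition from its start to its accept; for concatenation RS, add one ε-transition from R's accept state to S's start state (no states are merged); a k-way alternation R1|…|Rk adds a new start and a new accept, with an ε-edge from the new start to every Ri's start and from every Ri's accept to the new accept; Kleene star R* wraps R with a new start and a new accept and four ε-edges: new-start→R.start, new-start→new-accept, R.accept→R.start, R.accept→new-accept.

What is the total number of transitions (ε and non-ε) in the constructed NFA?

23

By structural recursion:
Each of the 8 symbol leaves contributes 1 transition (1 symbol, 0 ε).
  11 — 3 transitions (2 symbol, 1 ε)
  10 — 3 transitions (2 symbol, 1 ε)
  (10)* — 7 transitions (2 symbol, 5 ε)
  (10)*101 — 13 transitions (5 symbol, 8 ε)
  11 ∪ 1 ∪ (10)*101 — 23 transitions (8 symbol, 15 ε)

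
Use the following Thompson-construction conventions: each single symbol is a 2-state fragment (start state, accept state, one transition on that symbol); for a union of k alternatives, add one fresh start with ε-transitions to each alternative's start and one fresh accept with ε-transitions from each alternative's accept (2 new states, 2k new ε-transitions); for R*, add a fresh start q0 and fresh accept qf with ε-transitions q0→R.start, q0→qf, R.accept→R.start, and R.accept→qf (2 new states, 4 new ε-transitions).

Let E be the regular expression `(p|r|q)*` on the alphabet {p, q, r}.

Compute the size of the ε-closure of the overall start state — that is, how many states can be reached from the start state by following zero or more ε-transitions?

6

Work bottom-up. For each fragment F, track |ε-closure(F.start)| and whether F's accept lies in that closure (i.e. whether F accepts ε). A single-symbol fragment has closure size 1 and does not accept ε.
  p|r|q — new start ε-reaches every alternative's start; none of them accept ε, so the new accept is not reached: |closure| = 1 + 1 + 1 + 1 = 4
  (p|r|q)* — |closure| = 1 (new start) + 4 (body) + 1 (new accept) = 6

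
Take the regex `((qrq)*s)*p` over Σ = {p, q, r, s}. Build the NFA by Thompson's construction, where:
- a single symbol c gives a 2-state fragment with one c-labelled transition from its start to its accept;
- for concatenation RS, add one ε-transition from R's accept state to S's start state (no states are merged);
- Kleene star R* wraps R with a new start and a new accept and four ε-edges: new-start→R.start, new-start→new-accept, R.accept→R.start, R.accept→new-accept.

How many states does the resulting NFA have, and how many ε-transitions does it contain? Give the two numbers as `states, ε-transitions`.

14, 12

Building bottom-up:
Each of the 5 symbol leaves contributes 2 states and 0 ε-transitions.
  qrq → 6 states, 2 ε-transitions
  (qrq)* → 8 states, 6 ε-transitions
  (qrq)*s → 10 states, 7 ε-transitions
  ((qrq)*s)* → 12 states, 11 ε-transitions
  ((qrq)*s)*p → 14 states, 12 ε-transitions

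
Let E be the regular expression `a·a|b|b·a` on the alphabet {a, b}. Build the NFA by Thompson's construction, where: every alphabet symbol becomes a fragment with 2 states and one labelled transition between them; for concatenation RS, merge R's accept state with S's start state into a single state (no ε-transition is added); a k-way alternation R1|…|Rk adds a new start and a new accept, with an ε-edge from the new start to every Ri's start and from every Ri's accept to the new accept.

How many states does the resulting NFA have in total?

Bottom-up over the parse tree:
Each of the 5 symbol leaves contributes a 2-state fragment.
  a·a — 3 states
  b·a — 3 states
  a·a|b|b·a — 10 states

10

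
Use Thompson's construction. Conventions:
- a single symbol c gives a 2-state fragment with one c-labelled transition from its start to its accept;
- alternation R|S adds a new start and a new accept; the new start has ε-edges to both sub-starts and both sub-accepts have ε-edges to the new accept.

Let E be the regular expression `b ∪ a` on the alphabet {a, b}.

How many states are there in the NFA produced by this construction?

Bottom-up over the parse tree:
Each of the 2 symbol leaves contributes a 2-state fragment.
  b ∪ a → 6 states

6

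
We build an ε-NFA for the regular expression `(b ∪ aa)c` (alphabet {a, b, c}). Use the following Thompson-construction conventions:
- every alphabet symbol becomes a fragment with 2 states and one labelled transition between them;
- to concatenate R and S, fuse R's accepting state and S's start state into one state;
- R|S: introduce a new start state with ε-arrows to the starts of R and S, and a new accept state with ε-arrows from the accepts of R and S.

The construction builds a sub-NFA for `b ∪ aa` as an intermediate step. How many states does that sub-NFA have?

7

Fragment for `b ∪ aa`:
Each of the 3 symbol leaves contributes a 2-state fragment.
  aa — 3 states
  b ∪ aa — 7 states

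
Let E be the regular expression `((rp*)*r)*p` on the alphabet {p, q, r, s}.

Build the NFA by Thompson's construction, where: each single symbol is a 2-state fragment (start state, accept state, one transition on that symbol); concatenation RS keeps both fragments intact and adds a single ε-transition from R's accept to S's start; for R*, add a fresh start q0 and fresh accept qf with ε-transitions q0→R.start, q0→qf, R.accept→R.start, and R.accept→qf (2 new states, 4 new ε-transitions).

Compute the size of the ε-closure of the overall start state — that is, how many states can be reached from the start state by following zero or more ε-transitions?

Let C(F) = |ε-closure(F.start)| within fragment F, and note whether F accepts ε. Symbol fragments have C = 1 and do not accept ε. Then:
  p* → new start has ε-edges to the inner start and to the new accept, so |ε-closure| = 2 + 1 = 3
  rp* → same as the first factor's closure: |ε-closure| = 1
  (rp*)* → |ε-closure| = 1 (new start) + 1 (body) + 1 (new accept) = 3
  (rp*)*r → |ε-closure| = 3 + 1 = 4 (closure spills across the concat boundary because the left factor accepts ε)
  ((rp*)*r)* → new start has ε-edges to the inner start and to the new accept, so |ε-closure| = 2 + 4 = 6
  ((rp*)*r)*p → |ε-closure| = 6 + 1 = 7 (closure spills across the concat boundary because the left factor accepts ε)

7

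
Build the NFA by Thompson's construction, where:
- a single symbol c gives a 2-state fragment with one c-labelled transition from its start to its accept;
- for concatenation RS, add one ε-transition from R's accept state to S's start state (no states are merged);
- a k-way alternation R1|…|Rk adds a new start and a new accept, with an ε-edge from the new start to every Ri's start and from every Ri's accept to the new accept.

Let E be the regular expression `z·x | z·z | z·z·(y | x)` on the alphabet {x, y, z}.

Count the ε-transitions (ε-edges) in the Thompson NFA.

By structural recursion:
Each of the 8 symbol leaves contributes 0 ε-transitions.
  z·x = 1 ε-transition
  z·z = 1 ε-transition
  y | x = 4 ε-transitions
  z·z·(y | x) = 6 ε-transitions
  z·x | z·z | z·z·(y | x) = 14 ε-transitions

14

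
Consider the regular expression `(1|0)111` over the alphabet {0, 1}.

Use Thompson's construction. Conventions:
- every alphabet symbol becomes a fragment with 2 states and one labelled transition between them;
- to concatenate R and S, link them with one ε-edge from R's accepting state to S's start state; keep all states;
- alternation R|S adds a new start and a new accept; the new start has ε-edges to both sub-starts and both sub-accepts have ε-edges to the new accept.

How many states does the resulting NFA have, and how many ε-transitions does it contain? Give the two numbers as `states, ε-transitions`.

12, 7

Per subexpression:
Each of the 5 symbol leaves contributes 2 states and 0 ε-transitions.
  1|0 = 6 states, 4 ε-transitions
  (1|0)111 = 12 states, 7 ε-transitions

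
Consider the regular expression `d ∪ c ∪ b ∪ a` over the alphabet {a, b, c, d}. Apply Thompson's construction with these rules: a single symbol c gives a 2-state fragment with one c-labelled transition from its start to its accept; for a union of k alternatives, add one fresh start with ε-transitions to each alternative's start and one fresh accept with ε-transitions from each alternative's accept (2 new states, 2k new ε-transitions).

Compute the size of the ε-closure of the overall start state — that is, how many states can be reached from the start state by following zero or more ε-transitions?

5

Work bottom-up. For each fragment F, track |ε-closure(F.start)| and whether F's accept lies in that closure (i.e. whether F accepts ε). A single-symbol fragment has closure size 1 and does not accept ε.
  d ∪ c ∪ b ∪ a — |closure| = 1 + 1 + 1 + 1 + 1 = 5 (the new accept is not ε-reachable since no branch accepts ε)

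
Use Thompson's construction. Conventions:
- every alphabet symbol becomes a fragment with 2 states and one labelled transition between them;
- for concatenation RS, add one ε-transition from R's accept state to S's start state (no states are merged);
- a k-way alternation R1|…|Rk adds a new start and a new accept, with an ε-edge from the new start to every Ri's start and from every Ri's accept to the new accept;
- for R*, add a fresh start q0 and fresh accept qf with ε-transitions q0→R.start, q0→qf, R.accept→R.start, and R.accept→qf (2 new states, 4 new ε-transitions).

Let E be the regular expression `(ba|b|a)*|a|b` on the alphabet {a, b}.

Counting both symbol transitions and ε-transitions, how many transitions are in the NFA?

Per subexpression:
Each of the 6 symbol leaves contributes 1 transition (1 symbol, 0 ε).
  ba — 3 transitions (2 symbol, 1 ε)
  ba|b|a — 11 transitions (4 symbol, 7 ε)
  (ba|b|a)* — 15 transitions (4 symbol, 11 ε)
  (ba|b|a)*|a|b — 23 transitions (6 symbol, 17 ε)

23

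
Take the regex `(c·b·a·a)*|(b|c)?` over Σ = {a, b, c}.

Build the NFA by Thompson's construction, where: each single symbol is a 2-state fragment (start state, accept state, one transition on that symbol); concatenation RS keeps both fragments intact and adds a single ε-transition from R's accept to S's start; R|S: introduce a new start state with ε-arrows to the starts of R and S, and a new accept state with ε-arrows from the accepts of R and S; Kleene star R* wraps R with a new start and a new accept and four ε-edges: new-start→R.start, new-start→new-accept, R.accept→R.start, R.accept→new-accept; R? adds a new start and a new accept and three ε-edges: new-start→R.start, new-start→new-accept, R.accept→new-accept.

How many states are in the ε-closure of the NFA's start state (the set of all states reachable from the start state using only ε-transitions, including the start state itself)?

Work bottom-up. For each fragment F, track |ε-closure(F.start)| and whether F's accept lies in that closure (i.e. whether F accepts ε). A single-symbol fragment has closure size 1 and does not accept ε.
  c·b·a·a → same as the first factor's closure: |ε-closure| = 1
  (c·b·a·a)* → the star's fresh start ε-reaches both the body's start and the fresh accept: |ε-closure| = 2 + 1 = 3
  b|c → new start ε-reaches every alternative's start; none of them accept ε, so the new accept is not reached: |ε-closure| = 1 + 1 + 1 = 3
  (b|c)? → new start has ε-edges to the inner start and to the new accept, so |ε-closure| = 2 + 3 = 5
  (c·b·a·a)*|(b|c)? → |ε-closure| = 1 (new start) + (3 + 5) + 1 (new accept, since some branch ε-reaches its own accept) = 10

10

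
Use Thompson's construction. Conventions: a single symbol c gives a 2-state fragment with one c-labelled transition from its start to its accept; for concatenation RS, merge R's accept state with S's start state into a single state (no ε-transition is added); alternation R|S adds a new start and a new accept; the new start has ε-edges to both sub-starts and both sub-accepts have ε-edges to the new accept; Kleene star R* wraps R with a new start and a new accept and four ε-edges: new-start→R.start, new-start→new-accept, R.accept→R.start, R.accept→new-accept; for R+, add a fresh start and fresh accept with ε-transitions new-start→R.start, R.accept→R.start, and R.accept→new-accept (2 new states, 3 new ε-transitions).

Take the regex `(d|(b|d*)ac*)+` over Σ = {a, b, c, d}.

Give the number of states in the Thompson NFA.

Recursing over subexpressions:
Each of the 5 symbol leaves contributes a 2-state fragment.
  d* = 4 states
  b|d* = 8 states
  c* = 4 states
  (b|d*)ac* = 12 states
  d|(b|d*)ac* = 16 states
  (d|(b|d*)ac*)+ = 18 states

18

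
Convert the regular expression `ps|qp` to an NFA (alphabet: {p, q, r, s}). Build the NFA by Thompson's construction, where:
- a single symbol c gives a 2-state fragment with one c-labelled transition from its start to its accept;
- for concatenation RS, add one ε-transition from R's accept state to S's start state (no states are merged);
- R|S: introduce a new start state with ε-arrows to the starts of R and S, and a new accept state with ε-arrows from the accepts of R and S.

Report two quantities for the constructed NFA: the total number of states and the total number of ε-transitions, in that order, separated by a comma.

10, 6

Recursing over subexpressions:
Each of the 4 symbol leaves contributes 2 states and 0 ε-transitions.
  ps — 4 states, 1 ε-transition
  qp — 4 states, 1 ε-transition
  ps|qp — 10 states, 6 ε-transitions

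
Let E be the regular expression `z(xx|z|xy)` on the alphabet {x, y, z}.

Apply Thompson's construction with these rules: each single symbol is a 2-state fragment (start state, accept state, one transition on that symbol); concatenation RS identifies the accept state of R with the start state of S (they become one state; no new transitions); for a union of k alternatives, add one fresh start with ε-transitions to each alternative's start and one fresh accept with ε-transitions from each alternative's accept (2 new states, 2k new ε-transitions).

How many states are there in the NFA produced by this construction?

11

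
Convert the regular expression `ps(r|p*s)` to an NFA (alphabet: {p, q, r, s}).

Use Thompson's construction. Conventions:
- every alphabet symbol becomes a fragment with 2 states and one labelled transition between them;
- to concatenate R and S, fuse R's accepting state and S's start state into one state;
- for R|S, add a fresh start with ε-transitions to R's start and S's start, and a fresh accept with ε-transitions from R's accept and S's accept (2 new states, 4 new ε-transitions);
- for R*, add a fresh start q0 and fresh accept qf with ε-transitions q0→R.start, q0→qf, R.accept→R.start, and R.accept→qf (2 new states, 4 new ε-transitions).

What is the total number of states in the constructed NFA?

11

By structural recursion:
Each of the 5 symbol leaves contributes a 2-state fragment.
  p* : 4 states
  p*s : 5 states
  r|p*s : 9 states
  ps(r|p*s) : 11 states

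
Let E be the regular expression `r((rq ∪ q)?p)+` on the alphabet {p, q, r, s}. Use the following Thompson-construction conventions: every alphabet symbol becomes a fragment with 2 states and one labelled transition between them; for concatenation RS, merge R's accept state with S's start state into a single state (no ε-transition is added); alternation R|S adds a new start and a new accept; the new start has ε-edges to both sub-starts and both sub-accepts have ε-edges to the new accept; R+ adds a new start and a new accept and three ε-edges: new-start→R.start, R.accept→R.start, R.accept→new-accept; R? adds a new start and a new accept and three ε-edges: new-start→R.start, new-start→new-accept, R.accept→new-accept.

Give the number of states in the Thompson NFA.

13

Recursing over subexpressions:
Each of the 5 symbol leaves contributes a 2-state fragment.
  rq — 3 states
  rq ∪ q — 7 states
  (rq ∪ q)? — 9 states
  (rq ∪ q)?p — 10 states
  ((rq ∪ q)?p)+ — 12 states
  r((rq ∪ q)?p)+ — 13 states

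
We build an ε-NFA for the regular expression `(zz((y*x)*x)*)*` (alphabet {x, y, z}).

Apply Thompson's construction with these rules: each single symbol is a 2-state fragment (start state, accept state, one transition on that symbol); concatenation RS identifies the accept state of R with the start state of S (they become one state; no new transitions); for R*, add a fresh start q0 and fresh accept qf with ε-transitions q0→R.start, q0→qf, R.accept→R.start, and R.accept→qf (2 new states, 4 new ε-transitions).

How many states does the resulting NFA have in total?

14

By structural recursion:
Each of the 5 symbol leaves contributes a 2-state fragment.
  y* — 4 states
  y*x — 5 states
  (y*x)* — 7 states
  (y*x)*x — 8 states
  ((y*x)*x)* — 10 states
  zz((y*x)*x)* — 12 states
  (zz((y*x)*x)*)* — 14 states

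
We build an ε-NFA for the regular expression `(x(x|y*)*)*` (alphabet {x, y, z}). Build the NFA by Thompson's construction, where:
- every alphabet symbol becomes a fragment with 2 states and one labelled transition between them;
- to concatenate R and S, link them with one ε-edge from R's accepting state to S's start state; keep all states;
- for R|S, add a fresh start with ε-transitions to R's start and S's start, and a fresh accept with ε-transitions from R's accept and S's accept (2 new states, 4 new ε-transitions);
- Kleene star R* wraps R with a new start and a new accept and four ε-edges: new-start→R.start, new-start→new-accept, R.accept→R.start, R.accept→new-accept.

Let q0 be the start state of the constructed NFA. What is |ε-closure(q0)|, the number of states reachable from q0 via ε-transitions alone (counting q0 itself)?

Compute the ε-closure size of each fragment's start state recursively; a symbol fragment's start has no outgoing ε-edge, so its closure is just itself (size 1).
  y* : the star's fresh start ε-reaches both the body's start and the fresh accept: |ε-closure| = 2 + 1 = 3
  x|y* : |ε-closure| = 1 (new start) + (1 + 3) + 1 (new accept, since some branch ε-reaches its own accept) = 6
  (x|y*)* : new start has ε-edges to the inner start and to the new accept, so |ε-closure| = 2 + 6 = 8
  x(x|y*)* : |ε-closure| equals the left operand's closure size = 1 (its accept is not ε-reachable, so the closure stops there)
  (x(x|y*)*)* : |ε-closure| = 1 (new start) + 1 (body) + 1 (new accept) = 3

3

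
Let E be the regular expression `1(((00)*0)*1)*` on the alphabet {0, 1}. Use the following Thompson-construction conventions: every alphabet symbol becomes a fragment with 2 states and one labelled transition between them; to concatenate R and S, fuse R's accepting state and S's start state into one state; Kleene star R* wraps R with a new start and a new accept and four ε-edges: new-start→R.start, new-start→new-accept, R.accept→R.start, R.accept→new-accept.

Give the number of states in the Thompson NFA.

Building bottom-up:
Each of the 5 symbol leaves contributes a 2-state fragment.
  00 → 3 states
  (00)* → 5 states
  (00)*0 → 6 states
  ((00)*0)* → 8 states
  ((00)*0)*1 → 9 states
  (((00)*0)*1)* → 11 states
  1(((00)*0)*1)* → 12 states

12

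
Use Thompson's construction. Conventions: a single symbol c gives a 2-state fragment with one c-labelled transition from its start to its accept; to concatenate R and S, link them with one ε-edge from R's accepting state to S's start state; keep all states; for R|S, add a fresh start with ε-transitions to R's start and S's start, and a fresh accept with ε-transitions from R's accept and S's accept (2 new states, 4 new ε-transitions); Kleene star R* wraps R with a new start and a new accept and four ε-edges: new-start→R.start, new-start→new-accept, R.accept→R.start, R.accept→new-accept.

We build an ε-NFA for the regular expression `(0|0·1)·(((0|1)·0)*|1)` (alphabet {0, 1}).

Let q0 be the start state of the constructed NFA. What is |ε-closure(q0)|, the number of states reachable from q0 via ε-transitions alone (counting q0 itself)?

Let C(F) = |ε-closure(F.start)| within fragment F, and note whether F accepts ε. Symbol fragments have C = 1 and do not accept ε. Then:
  0·1 : |closure| equals the left operand's closure size = 1 (its accept is not ε-reachable, so the closure stops there)
  0|0·1 : new start ε-reaches every alternative's start; none of them accept ε, so the new accept is not reached: |closure| = 1 + 1 + 1 = 3
  0|1 : |closure| = 1 + 1 + 1 = 3 (the new accept is not ε-reachable since no branch accepts ε)
  (0|1)·0 : same as the first factor's closure: |closure| = 3
  ((0|1)·0)* : new start has ε-edges to the inner start and to the new accept, so |closure| = 2 + 3 = 5
  ((0|1)·0)*|1 : |closure| = 1 (new start) + (5 + 1) + 1 (new accept, since some branch ε-reaches its own accept) = 8
  (0|0·1)·(((0|1)·0)*|1) : |closure| equals the left operand's closure size = 3 (its accept is not ε-reachable, so the closure stops there)

3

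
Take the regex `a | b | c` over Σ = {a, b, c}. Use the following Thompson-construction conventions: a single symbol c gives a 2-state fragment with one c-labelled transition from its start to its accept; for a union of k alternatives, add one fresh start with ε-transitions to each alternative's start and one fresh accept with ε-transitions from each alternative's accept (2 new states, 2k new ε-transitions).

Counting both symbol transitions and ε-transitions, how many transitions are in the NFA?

9

Bottom-up over the parse tree:
Each of the 3 symbol leaves contributes 1 transition (1 symbol, 0 ε).
  a | b | c = 9 transitions (3 symbol, 6 ε)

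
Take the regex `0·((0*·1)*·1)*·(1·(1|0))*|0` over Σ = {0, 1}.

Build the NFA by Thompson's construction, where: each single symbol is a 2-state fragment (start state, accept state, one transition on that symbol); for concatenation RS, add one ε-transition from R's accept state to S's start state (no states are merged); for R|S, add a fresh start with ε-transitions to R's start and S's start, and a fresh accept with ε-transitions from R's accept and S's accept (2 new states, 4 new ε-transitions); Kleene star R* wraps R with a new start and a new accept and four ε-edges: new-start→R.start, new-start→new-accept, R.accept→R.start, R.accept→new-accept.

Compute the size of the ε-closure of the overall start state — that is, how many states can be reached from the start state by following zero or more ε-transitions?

Let C(F) = |ε-closure(F.start)| within fragment F, and note whether F accepts ε. Symbol fragments have C = 1 and do not accept ε. Then:
  0* → the star's fresh start ε-reaches both the body's start and the fresh accept: |ε-closure| = 2 + 1 = 3
  0*·1 → |ε-closure| = 3 + 1 = 4 (closure spills across the concat boundary because the left factor accepts ε)
  (0*·1)* → new start has ε-edges to the inner start and to the new accept, so |ε-closure| = 2 + 4 = 6
  (0*·1)*·1 → the left operand accepts ε, so the closure extends into the next operand (via the concat ε-link); |ε-closure| = 6 + 1 = 7
  ((0*·1)*·1)* → the star's fresh start ε-reaches both the body's start and the fresh accept: |ε-closure| = 2 + 7 = 9
  1|0 → new start ε-reaches every alternative's start; none of them accept ε, so the new accept is not reached: |ε-closure| = 1 + 1 + 1 = 3
  1·(1|0) → |ε-closure| equals the left operand's closure size = 1 (its accept is not ε-reachable, so the closure stops there)
  (1·(1|0))* → new start has ε-edges to the inner start and to the new accept, so |ε-closure| = 2 + 1 = 3
  0·((0*·1)*·1)*·(1·(1|0))* → same as the first factor's closure: |ε-closure| = 1
  0·((0*·1)*·1)*·(1·(1|0))*|0 → new start ε-reaches every alternative's start; none of them accept ε, so the new accept is not reached: |ε-closure| = 1 + 1 + 1 = 3

3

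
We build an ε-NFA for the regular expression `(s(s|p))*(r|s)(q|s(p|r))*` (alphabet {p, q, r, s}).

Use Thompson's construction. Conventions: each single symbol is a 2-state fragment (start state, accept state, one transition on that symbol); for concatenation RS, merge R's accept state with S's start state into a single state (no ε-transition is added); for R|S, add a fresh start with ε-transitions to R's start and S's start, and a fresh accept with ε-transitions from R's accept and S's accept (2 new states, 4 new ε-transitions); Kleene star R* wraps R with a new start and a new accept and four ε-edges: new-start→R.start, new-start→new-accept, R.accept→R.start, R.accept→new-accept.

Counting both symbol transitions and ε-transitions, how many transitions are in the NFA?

Recursing over subexpressions:
Each of the 9 symbol leaves contributes 1 transition (1 symbol, 0 ε).
  s|p → 6 transitions (2 symbol, 4 ε)
  s(s|p) → 7 transitions (3 symbol, 4 ε)
  (s(s|p))* → 11 transitions (3 symbol, 8 ε)
  r|s → 6 transitions (2 symbol, 4 ε)
  p|r → 6 transitions (2 symbol, 4 ε)
  s(p|r) → 7 transitions (3 symbol, 4 ε)
  q|s(p|r) → 12 transitions (4 symbol, 8 ε)
  (q|s(p|r))* → 16 transitions (4 symbol, 12 ε)
  (s(s|p))*(r|s)(q|s(p|r))* → 33 transitions (9 symbol, 24 ε)

33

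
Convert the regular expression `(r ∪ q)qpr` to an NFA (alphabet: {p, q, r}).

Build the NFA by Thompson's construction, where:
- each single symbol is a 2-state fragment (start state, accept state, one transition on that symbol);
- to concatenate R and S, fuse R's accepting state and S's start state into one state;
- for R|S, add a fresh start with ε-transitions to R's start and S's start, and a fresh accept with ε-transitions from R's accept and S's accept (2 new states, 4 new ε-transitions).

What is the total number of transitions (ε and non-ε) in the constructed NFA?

By structural recursion:
Each of the 5 symbol leaves contributes 1 transition (1 symbol, 0 ε).
  r ∪ q : 6 transitions (2 symbol, 4 ε)
  (r ∪ q)qpr : 9 transitions (5 symbol, 4 ε)

9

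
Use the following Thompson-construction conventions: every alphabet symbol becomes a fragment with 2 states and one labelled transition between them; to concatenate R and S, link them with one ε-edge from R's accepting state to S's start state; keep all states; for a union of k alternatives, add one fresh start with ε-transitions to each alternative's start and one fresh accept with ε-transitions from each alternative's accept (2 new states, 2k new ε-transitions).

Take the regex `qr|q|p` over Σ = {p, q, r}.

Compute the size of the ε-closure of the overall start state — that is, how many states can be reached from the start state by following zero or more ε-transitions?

4

Let C(F) = |ε-closure(F.start)| within fragment F, and note whether F accepts ε. Symbol fragments have C = 1 and do not accept ε. Then:
  qr — same as the first factor's closure: C = 1
  qr|q|p — new start ε-reaches every alternative's start; none of them accept ε, so the new accept is not reached: C = 1 + 1 + 1 + 1 = 4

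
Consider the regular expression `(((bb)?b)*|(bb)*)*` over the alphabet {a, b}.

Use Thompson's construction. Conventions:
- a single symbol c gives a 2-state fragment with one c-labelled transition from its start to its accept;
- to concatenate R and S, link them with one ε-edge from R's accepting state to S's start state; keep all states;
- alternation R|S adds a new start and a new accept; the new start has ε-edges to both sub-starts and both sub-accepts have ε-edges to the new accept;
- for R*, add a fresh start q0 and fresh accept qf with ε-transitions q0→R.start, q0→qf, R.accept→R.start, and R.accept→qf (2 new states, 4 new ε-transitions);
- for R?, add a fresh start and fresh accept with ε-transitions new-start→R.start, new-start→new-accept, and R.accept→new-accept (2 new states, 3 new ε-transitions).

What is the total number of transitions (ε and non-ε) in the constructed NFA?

27

Building bottom-up:
Each of the 5 symbol leaves contributes 1 transition (1 symbol, 0 ε).
  bb → 3 transitions (2 symbol, 1 ε)
  (bb)? → 6 transitions (2 symbol, 4 ε)
  (bb)?b → 8 transitions (3 symbol, 5 ε)
  ((bb)?b)* → 12 transitions (3 symbol, 9 ε)
  bb → 3 transitions (2 symbol, 1 ε)
  (bb)* → 7 transitions (2 symbol, 5 ε)
  ((bb)?b)*|(bb)* → 23 transitions (5 symbol, 18 ε)
  (((bb)?b)*|(bb)*)* → 27 transitions (5 symbol, 22 ε)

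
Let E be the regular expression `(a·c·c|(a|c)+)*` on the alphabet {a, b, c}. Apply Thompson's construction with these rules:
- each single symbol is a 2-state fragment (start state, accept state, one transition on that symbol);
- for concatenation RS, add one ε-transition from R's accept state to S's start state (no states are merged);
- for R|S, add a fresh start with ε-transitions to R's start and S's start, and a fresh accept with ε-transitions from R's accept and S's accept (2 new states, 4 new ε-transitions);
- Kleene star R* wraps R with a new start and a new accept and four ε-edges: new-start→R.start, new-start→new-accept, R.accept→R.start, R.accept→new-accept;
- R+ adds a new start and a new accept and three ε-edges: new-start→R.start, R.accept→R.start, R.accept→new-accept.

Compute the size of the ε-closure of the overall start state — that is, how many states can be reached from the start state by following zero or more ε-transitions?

8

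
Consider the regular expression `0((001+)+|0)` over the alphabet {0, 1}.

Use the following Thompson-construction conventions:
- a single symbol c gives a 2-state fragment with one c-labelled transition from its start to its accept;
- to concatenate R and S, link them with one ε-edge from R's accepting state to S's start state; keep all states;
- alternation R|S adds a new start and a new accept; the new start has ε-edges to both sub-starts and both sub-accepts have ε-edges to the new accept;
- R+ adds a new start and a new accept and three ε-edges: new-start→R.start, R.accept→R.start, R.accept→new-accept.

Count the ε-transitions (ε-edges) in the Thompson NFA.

Recursing over subexpressions:
Each of the 5 symbol leaves contributes 0 ε-transitions.
  1+ — 3 ε-transitions
  001+ — 5 ε-transitions
  (001+)+ — 8 ε-transitions
  (001+)+|0 — 12 ε-transitions
  0((001+)+|0) — 13 ε-transitions

13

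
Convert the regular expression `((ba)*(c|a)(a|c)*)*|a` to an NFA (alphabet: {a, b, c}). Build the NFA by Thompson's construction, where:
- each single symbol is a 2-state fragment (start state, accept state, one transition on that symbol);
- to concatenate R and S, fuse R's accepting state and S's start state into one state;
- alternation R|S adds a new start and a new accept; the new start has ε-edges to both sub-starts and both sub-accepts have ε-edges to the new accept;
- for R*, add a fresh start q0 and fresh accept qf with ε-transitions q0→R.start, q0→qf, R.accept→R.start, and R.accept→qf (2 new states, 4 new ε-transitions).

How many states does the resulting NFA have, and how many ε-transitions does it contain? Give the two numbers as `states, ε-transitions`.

23, 24

Building bottom-up:
Each of the 7 symbol leaves contributes 2 states and 0 ε-transitions.
  ba : 3 states, 0 ε-transitions
  (ba)* : 5 states, 4 ε-transitions
  c|a : 6 states, 4 ε-transitions
  a|c : 6 states, 4 ε-transitions
  (a|c)* : 8 states, 8 ε-transitions
  (ba)*(c|a)(a|c)* : 17 states, 16 ε-transitions
  ((ba)*(c|a)(a|c)*)* : 19 states, 20 ε-transitions
  ((ba)*(c|a)(a|c)*)*|a : 23 states, 24 ε-transitions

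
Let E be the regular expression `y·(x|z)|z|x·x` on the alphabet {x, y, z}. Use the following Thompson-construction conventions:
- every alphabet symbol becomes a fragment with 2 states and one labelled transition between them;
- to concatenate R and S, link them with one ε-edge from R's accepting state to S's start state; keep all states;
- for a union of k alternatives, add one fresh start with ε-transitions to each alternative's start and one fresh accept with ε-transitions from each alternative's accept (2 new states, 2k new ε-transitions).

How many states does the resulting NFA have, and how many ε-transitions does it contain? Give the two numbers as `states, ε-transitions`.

By structural recursion:
Each of the 6 symbol leaves contributes 2 states and 0 ε-transitions.
  x|z = 6 states, 4 ε-transitions
  y·(x|z) = 8 states, 5 ε-transitions
  x·x = 4 states, 1 ε-transition
  y·(x|z)|z|x·x = 16 states, 12 ε-transitions

16, 12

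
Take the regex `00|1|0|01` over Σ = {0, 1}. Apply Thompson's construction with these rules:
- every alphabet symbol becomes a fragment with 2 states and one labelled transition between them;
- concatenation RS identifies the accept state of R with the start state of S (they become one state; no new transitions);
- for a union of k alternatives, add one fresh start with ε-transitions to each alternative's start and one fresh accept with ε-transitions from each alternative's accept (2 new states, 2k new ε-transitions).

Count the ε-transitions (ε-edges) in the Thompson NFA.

By structural recursion:
Each of the 6 symbol leaves contributes 0 ε-transitions.
  00 — 0 ε-transitions
  01 — 0 ε-transitions
  00|1|0|01 — 8 ε-transitions

8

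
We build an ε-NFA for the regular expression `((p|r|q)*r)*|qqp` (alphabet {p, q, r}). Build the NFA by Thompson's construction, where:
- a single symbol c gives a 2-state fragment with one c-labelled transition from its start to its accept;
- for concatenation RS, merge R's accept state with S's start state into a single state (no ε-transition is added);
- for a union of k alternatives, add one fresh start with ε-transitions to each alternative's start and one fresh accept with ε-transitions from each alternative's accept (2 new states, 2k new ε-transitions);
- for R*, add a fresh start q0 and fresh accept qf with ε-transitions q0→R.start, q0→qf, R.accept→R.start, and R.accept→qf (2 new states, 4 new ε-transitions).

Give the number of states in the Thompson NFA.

19

Per subexpression:
Each of the 7 symbol leaves contributes a 2-state fragment.
  p|r|q → 8 states
  (p|r|q)* → 10 states
  (p|r|q)*r → 11 states
  ((p|r|q)*r)* → 13 states
  qqp → 4 states
  ((p|r|q)*r)*|qqp → 19 states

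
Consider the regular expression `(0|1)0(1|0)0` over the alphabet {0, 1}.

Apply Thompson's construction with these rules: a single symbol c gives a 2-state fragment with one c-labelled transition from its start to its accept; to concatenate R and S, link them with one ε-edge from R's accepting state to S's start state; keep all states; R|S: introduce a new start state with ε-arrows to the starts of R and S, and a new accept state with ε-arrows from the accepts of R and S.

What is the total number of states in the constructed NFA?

Building bottom-up:
Each of the 6 symbol leaves contributes a 2-state fragment.
  0|1 — 6 states
  1|0 — 6 states
  (0|1)0(1|0)0 — 16 states

16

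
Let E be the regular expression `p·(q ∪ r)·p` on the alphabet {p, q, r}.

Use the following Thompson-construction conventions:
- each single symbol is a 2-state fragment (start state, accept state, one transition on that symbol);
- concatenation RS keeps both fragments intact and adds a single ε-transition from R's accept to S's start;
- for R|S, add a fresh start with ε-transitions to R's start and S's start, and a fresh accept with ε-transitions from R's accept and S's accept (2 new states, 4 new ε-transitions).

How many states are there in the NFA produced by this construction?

10

Per subexpression:
Each of the 4 symbol leaves contributes a 2-state fragment.
  q ∪ r — 6 states
  p·(q ∪ r)·p — 10 states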